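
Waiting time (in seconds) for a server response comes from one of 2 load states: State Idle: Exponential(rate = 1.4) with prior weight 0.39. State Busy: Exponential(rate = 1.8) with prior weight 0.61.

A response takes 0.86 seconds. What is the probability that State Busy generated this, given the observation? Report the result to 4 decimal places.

The responsibility of component k is P(Z=k) f_k(x) divided by Σ_j P(Z=j) f_j(x).
Component likelihoods at x = 0.86 seconds:
  p_Idle = 0.419989
  p_Busy = 0.382811
Prior × likelihood for each component:
  P(Z=Idle)·p_Idle = 0.39 × 0.419989 = 0.163796
  P(Z=Busy)·p_Busy = 0.61 × 0.382811 = 0.233515
Evidence: 0.163796 + 0.233515 = 0.39731
Responsibility of State Busy: 0.233515 / 0.39731 ≈ 0.5877

0.5877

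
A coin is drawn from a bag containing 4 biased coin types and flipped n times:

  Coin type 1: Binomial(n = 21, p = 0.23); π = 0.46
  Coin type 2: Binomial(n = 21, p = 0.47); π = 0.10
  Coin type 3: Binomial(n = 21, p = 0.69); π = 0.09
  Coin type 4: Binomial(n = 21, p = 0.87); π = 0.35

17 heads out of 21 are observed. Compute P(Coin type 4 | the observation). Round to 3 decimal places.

By Bayes' theorem, P(k | x) = P(Z=k) f_k(x) / Σ_j P(Z=j) f_j(x).
Evaluate each component's likelihood at the observed value:
  p_1 = 2.96757e-08
  p_2 = 0.00125844
  p_3 = 0.100681
  p_4 = 0.160201
Weight by the priors:
  P(Z=1)·p_1 = 0.46 × 2.96757e-08 = 1.36508e-08
  P(Z=2)·p_2 = 0.10 × 0.00125844 = 0.000125844
  P(Z=3)·p_3 = 0.09 × 0.100681 = 0.00906125
  P(Z=4)·p_4 = 0.35 × 0.160201 = 0.0560703
Sum: 1.36508e-08 + 0.000125844 + 0.00906125 + 0.0560703 = 0.0652574
Responsibility of Coin type 4: 0.0560703 / 0.0652574 ≈ 0.859

0.859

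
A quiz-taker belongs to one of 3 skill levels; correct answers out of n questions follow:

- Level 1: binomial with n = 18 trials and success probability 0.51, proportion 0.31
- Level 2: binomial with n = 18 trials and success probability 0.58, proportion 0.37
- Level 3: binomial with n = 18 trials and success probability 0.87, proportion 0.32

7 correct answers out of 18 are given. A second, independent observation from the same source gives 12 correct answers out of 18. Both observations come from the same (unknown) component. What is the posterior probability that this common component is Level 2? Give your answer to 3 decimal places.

Posterior ∝ prior × likelihood, so P(k | x) ∝ π_k f_k(x); normalise over all components.
Since both observations come from the same component, the likelihood for component k is f_k(x₁)·f_k(x₂).
  f_1 = [0.111661] × [0.0795592] = 0.00888368
  f_2 = [0.0504072] × [0.147674] = 0.00744382
  f_3 = [2.15162e-06] × [0.0168486] = 3.62518e-08
Weight by the priors:
  π_1·f_1 = 0.31 × 0.00888368 = 0.00275394
  π_2·f_2 = 0.37 × 0.00744382 = 0.00275422
  π_3·f_3 = 0.32 × 3.62518e-08 = 1.16006e-08
Evidence: 0.00275394 + 0.00275422 + 1.16006e-08 = 0.00550817
Responsibility of Level 2: 0.00275422 / 0.00550817 ≈ 0.500

0.500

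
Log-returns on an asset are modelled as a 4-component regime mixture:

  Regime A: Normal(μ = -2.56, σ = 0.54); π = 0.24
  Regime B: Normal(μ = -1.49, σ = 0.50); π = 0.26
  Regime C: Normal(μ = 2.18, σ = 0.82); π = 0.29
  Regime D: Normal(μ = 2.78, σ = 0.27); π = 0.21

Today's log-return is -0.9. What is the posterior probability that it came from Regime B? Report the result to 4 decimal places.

0.9839

By Bayes' theorem, P(k | x) = P(Z=k) f_k(x) / Σ_j P(Z=j) f_j(x).
Evaluate each component's likelihood at the observed value:
  f_A = (1/(0.54·√(2π)))·exp(−(-0.9−-2.56)²/(2·0.54²)) = 0.738782·exp(-4.72497) = 0.00655375
  f_B = (1/(0.50·√(2π)))·exp(−(-0.9−-1.49)²/(2·0.50²)) = 0.797885·exp(-0.69620) = 0.397726
  f_C = (1/(0.82·√(2π)))·exp(−(-0.9−2.18)²/(2·0.82²)) = 0.486515·exp(-7.05413) = 0.000420266
  f_D = (1/(0.27·√(2π)))·exp(−(-0.9−2.78)²/(2·0.27²)) = 1.477564·exp(-92.88340) = 6.77325e-41
Prior × likelihood for each component:
  P(Z=A)·f_A = 0.24 × 0.00655375 = 0.0015729
  P(Z=B)·f_B = 0.26 × 0.397726 = 0.103409
  P(Z=C)·f_C = 0.29 × 0.000420266 = 0.000121877
  P(Z=D)·f_D = 0.21 × 6.77325e-41 = 1.42238e-41
Evidence: 0.0015729 + 0.103409 + 0.000121877 + 1.42238e-41 = 0.105104
P(Regime B | data) = 0.103409 / 0.105104 ≈ 0.9839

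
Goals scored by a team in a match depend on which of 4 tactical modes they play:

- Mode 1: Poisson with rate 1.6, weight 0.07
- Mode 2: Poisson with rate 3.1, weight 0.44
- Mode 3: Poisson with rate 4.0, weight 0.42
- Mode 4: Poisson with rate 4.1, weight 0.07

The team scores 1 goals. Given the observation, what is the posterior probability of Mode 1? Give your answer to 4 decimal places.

The responsibility of component k is w_k f_k(x) divided by Σ_j w_j f_j(x).
Poisson probabilities:
  f_1 = e^(−1.6)·1.6^1/1! = 0.323034
  f_2 = e^(−3.1)·3.1^1/1! = 0.139653
  f_3 = e^(−4.0)·4.0^1/1! = 0.0732626
  f_4 = e^(−4.1)·4.1^1/1! = 0.067948
Weight by the priors:
  w_1·f_1 = 0.07 × 0.323034 = 0.0226124
  w_2·f_2 = 0.44 × 0.139653 = 0.0614471
  w_3·f_3 = 0.42 × 0.0732626 = 0.0307703
  w_4·f_4 = 0.07 × 0.067948 = 0.00475636
Evidence: 0.0226124 + 0.0614471 + 0.0307703 + 0.00475636 = 0.119586
P(Mode 1 | x) = 0.0226124 / 0.119586 ≈ 0.1891

0.1891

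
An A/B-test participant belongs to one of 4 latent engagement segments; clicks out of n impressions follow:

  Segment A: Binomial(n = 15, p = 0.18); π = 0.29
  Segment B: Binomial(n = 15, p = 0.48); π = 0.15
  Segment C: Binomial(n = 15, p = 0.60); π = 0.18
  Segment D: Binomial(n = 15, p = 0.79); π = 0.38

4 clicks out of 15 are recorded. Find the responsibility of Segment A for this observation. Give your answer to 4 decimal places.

Posterior ∝ prior × likelihood, so P(k | x) ∝ π_k f_k(x); normalise over all components.
Component likelihoods at x = 4 clicks out of 15:
  L_A = C(15,4)·0.18^4·0.82^11 = 1365·0.00104976·0.112707 = 0.161501
  L_B = C(15,4)·0.48^4·0.52^11 = 1365·0.0530842·0.000751687 = 0.0544671
  L_C = C(15,4)·0.60^4·0.40^11 = 1365·0.1296·4.1943e-05 = 0.00741989
  L_D = C(15,4)·0.79^4·0.21^11 = 1365·0.389501·3.50278e-08 = 1.86232e-05
Weight by the priors:
  π_A·L_A = 0.29 × 0.161501 = 0.0468353
  π_B·L_B = 0.15 × 0.0544671 = 0.00817007
  π_C·L_C = 0.18 × 0.00741989 = 0.00133558
  π_D·L_D = 0.38 × 1.86232e-05 = 7.0768e-06
Evidence: 0.0468353 + 0.00817007 + 0.00133558 + 7.0768e-06 = 0.056348
Responsibility of Segment A: 0.0468353 / 0.056348 ≈ 0.8312

0.8312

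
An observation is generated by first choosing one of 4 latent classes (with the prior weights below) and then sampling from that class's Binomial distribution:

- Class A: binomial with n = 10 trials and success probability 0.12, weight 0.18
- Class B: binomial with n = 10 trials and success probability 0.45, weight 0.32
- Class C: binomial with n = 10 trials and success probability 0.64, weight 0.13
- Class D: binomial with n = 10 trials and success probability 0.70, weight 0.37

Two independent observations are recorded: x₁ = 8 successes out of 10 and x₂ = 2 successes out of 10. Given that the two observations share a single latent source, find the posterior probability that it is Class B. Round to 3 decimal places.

The responsibility of component k is π_k f_k(x) divided by Σ_j π_j f_j(x).
Since both observations come from the same component, the likelihood for component k is f_k(x₁)·f_k(x₂).
  f_A = [C(10,8)·0.12^8·0.88^2 = 45·4.29982e-08·0.7744 = 1.4984e-06] × [0.233043] = 3.49192e-07
  f_B = [C(10,8)·0.45^8·0.55^2 = 45·0.00168151·0.3025 = 0.0228896] × [0.0763026] = 0.00174653
  f_C = [C(10,8)·0.64^8·0.36^2 = 45·0.0281475·0.1296 = 0.164156] × [0.00519987] = 0.000853591
  f_D = [C(10,8)·0.70^8·0.30^2 = 45·0.057648·0.09 = 0.233474] × [0.0014467] = 0.000337768
Unnormalised posteriors:
  π_A·f_A = 0.18 × 3.49192e-07 = 6.28545e-08
  π_B·f_B = 0.32 × 0.00174653 = 0.000558891
  π_C·f_C = 0.13 × 0.000853591 = 0.000110967
  π_D·f_D = 0.37 × 0.000337768 = 0.000124974
Marginal: 6.28545e-08 + 0.000558891 + 0.000110967 + 0.000124974 = 0.000794895
P(Class B | x₁, x₂) = 0.000558891 / 0.000794895 ≈ 0.703

0.703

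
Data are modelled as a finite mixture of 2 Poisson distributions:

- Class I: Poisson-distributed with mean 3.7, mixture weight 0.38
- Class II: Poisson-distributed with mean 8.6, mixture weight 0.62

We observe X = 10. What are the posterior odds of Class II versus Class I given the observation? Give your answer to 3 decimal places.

55.916

Posterior odds = (w_i f_i(x)) / (w_j f_j(x)); the normalising sum cancels.
Evaluate each component's likelihood at the observed value:
  f_I = 0.00327616
  f_II = 0.112277
Posterior odds = (w_II·f_II) / (w_I·f_I) = (0.62·0.112277) / (0.38·0.00327616) = 0.0696114 / 0.00124494 ≈ 55.916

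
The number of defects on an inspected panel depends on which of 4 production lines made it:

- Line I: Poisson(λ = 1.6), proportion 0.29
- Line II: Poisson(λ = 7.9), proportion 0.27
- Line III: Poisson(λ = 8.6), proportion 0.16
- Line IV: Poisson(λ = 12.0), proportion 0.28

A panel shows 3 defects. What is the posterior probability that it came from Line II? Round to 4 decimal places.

0.1588

By Bayes' theorem, P(k | x) = π_k f_k(x) / Σ_j π_j f_j(x).
Poisson probabilities:
  p_I = e^(−1.6)·1.6^3/3! = 0.137828
  p_II = e^(−7.9)·7.9^3/3! = 0.0304652
  p_III = e^(−8.6)·8.6^3/3! = 0.0195169
  p_IV = e^(−12.0)·12.0^3/3! = 0.00176953
Unnormalised posteriors:
  π_I·p_I = 0.29 × 0.137828 = 0.0399701
  π_II·p_II = 0.27 × 0.0304652 = 0.0082256
  π_III·p_III = 0.16 × 0.0195169 = 0.00312271
  π_IV·p_IV = 0.28 × 0.00176953 = 0.000495469
Marginal: 0.0399701 + 0.0082256 + 0.00312271 + 0.000495469 = 0.0518139
P(Line II | data) ≈ 0.1588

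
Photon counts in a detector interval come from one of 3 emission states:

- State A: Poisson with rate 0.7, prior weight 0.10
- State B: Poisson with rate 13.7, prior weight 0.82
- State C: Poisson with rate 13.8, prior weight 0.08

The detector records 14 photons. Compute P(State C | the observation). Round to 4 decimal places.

0.0890

P(component k | x) = w_k·f_k(x) / marginal(x), where marginal(x) = Σ_j w_j·f_j(x).
Component likelihoods at x = 14 photons:
  p_A = e^(−0.7)·0.7^14/14! = 3.8633e-14
  p_B = e^(−13.7)·13.7^14/14! = 0.105644
  p_C = e^(−13.8)·13.8^14/14! = 0.105836
Prior × likelihood for each component:
  w_A·p_A = 0.10 × 3.8633e-14 = 3.8633e-15
  w_B·p_B = 0.82 × 0.105644 = 0.0866281
  w_C·p_C = 0.08 × 0.105836 = 0.00846691
Evidence: 3.8633e-15 + 0.0866281 + 0.00846691 = 0.0950951
So the posterior for State C is 0.00846691 / 0.0950951 ≈ 0.0890.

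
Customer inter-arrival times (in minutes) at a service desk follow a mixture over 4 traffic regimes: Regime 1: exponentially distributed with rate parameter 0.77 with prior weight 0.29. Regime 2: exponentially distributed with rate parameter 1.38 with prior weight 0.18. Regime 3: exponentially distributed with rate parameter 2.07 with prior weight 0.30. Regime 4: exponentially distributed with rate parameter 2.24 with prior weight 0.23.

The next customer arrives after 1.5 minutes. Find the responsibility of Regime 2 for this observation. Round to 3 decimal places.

The responsibility of component k is π_k f_k(x) divided by Σ_j π_j f_j(x).
Exponential densities:
  f_1 = 0.77·e^(−0.77·1.5) = 0.77·e^(−1.1550) = 0.242594
  f_2 = 1.38·e^(−1.38·1.5) = 1.38·e^(−2.0700) = 0.174136
  f_3 = 2.07·e^(−2.07·1.5) = 2.07·e^(−3.1050) = 0.0927868
  f_4 = 2.24·e^(−2.24·1.5) = 2.24·e^(−3.3600) = 0.077807
Weight by the priors:
  π_1·f_1 = 0.29 × 0.242594 = 0.0703523
  π_2·f_2 = 0.18 × 0.174136 = 0.0313445
  π_3·f_3 = 0.30 × 0.0927868 = 0.027836
  π_4·f_4 = 0.23 × 0.077807 = 0.0178956
Sum: 0.0703523 + 0.0313445 + 0.027836 + 0.0178956 = 0.147429
Responsibility of Regime 2: 0.0313445 / 0.147429 ≈ 0.213

0.213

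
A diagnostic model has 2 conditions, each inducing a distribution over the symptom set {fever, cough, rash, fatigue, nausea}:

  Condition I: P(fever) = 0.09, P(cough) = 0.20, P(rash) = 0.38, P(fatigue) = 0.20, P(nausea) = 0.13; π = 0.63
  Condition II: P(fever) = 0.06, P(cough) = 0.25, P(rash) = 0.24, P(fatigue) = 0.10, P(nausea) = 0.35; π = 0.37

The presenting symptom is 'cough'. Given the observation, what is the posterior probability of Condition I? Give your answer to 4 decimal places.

Apply Bayes' rule: the posterior for each component is proportional to its prior times its likelihood at x.
Component likelihoods at x = 'cough':
  f_I = P(cough | comp) = 0.20
  f_II = P(cough | comp) = 0.25
Multiply by the mixture weights:
  π_I·f_I = 0.63 × 0.2 = 0.126
  π_II·f_II = 0.37 × 0.25 = 0.0925
Normaliser: 0.126 + 0.0925 = 0.2185
P(Condition I | data) ≈ 0.5767

0.5767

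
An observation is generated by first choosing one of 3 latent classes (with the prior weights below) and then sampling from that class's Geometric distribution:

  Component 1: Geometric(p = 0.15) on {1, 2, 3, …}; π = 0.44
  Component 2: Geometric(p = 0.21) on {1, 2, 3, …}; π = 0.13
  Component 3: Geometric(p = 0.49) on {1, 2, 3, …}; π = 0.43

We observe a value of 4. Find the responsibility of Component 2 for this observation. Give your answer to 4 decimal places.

0.1643

Posterior ∝ prior × likelihood, so P(k | x) ∝ π_k f_k(x); normalise over all components.
Component likelihoods at x = 4:
  f_1 = 0.15·(1−0.15)^3 = 0.15·0.614125 = 0.0921187
  f_2 = 0.21·(1−0.21)^3 = 0.21·0.493039 = 0.103538
  f_3 = 0.49·(1−0.49)^3 = 0.49·0.132651 = 0.064999
Unnormalised posteriors:
  π_1·f_1 = 0.44 × 0.0921187 = 0.0405322
  π_2·f_2 = 0.13 × 0.103538 = 0.01346
  π_3·f_3 = 0.43 × 0.064999 = 0.0279496
Normaliser: 0.0405322 + 0.01346 + 0.0279496 = 0.0819418
P(Component 2 | the observation) = 0.01346 / 0.0819418 ≈ 0.1643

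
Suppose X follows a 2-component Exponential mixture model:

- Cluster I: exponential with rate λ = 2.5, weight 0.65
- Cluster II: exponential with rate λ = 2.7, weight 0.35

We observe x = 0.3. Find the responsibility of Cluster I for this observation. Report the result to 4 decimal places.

0.6461

Posterior ∝ prior × likelihood, so P(k | x) ∝ π_k f_k(x); normalise over all components.
Component likelihoods at x = 0.3:
  L_I = 2.5·e^(−2.5·0.3) = 2.5·e^(−0.7500) = 1.18092
  L_II = 2.7·e^(−2.7·0.3) = 2.7·e^(−0.8100) = 1.20112
Weight by the priors:
  π_I·L_I = 0.65 × 1.18092 = 0.767596
  π_II·L_II = 0.35 × 1.20112 = 0.420391
Sum: 0.767596 + 0.420391 = 1.18799
P(Cluster I | x) = 0.767596 / 1.18799 ≈ 0.6461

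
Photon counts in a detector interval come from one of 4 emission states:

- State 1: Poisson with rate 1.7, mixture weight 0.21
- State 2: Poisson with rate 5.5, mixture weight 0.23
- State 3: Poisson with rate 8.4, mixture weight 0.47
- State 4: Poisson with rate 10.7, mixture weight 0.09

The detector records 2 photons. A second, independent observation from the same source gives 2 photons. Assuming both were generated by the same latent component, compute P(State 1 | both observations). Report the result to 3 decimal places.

The responsibility of component k is P(Z=k) f_k(x) divided by Σ_j P(Z=j) f_j(x).
Since both observations come from the same component, the likelihood for component k is f_k(x₁)·f_k(x₂).
  L_1 = [e^(−1.7)·1.7^2/2! = 0.263978] × [0.263978] = 0.0696842
  L_2 = [e^(−5.5)·5.5^2/2! = 0.0618124] × [0.0618124] = 0.00382078
  L_3 = [e^(−8.4)·8.4^2/2! = 0.00793332] × [0.00793332] = 6.29376e-05
  L_4 = [e^(−10.7)·10.7^2/2! = 0.00129058] × [0.00129058] = 1.66561e-06
Unnormalised posteriors:
  P(Z=1)·L_1 = 0.21 × 0.0696842 = 0.0146337
  P(Z=2)·L_2 = 0.23 × 0.00382078 = 0.000878778
  P(Z=3)·L_3 = 0.47 × 6.29376e-05 = 2.95807e-05
  P(Z=4)·L_4 = 0.09 × 1.66561e-06 = 1.49905e-07
Evidence: 0.0146337 + 0.000878778 + 2.95807e-05 + 1.49905e-07 = 0.0155422
P(State 1 | data) ≈ 0.942

0.942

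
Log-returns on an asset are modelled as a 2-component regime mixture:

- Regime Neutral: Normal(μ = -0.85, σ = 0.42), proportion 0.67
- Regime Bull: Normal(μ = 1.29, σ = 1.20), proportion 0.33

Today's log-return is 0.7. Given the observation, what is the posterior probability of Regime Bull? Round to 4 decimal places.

Apply Bayes' rule: the posterior for each component is proportional to its prior times its likelihood at x.
Evaluate each component's likelihood at the observed value:
  f_Neutral = 0.00104761
  f_Bull = 0.294603
Unnormalised posteriors:
  P(Z=Neutral)·f_Neutral = 0.67 × 0.00104761 = 0.000701898
  P(Z=Bull)·f_Bull = 0.33 × 0.294603 = 0.0972188
Sum: 0.000701898 + 0.0972188 = 0.0979207
So the posterior for Regime Bull is 0.0972188 / 0.0979207 ≈ 0.9928.

0.9928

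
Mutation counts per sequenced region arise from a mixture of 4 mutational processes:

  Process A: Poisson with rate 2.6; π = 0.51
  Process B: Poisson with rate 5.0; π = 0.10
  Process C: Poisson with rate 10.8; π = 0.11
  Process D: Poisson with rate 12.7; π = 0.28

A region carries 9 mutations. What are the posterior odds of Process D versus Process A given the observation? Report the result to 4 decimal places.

35.7015

Only the two components matter; the odds are (P(Z=i) f_i(x)) / (P(Z=j) f_j(x)).
Poisson probabilities:
  f_A = 0.0011113
  f_B = 0.0362656
  f_C = 0.112375
  f_D = 0.0722654
Odds = (0.28/0.51) × (0.0722654/0.0011113) = 0.54902 × 65.0278 ≈ 35.7015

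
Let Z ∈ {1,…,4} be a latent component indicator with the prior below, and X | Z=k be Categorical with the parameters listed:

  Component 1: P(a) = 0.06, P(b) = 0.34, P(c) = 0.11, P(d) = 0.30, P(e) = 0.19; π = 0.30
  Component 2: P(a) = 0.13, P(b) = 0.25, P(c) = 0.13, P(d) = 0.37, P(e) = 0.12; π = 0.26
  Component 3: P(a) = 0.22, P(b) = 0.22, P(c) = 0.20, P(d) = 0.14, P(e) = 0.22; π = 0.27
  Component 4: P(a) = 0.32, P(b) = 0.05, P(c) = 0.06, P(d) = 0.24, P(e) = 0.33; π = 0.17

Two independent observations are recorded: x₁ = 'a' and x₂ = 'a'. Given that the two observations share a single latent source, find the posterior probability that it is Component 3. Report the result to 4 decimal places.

Posterior ∝ prior × likelihood, so P(k | x) ∝ w_k f_k(x); normalise over all components.
Since both observations come from the same component, the likelihood for component k is f_k(x₁)·f_k(x₂).
  f_1 = [P(a | comp) = 0.06] × [0.06] = 0.0036
  f_2 = [P(a | comp) = 0.13] × [0.13] = 0.0169
  f_3 = [P(a | comp) = 0.22] × [0.22] = 0.0484
  f_4 = [P(a | comp) = 0.32] × [0.32] = 0.1024
Unnormalised posteriors:
  w_1·f_1 = 0.30 × 0.0036 = 0.00108
  w_2·f_2 = 0.26 × 0.0169 = 0.004394
  w_3·f_3 = 0.27 × 0.0484 = 0.013068
  w_4·f_4 = 0.17 × 0.1024 = 0.017408
Denominator: 0.00108 + 0.004394 + 0.013068 + 0.017408 = 0.03595
P(Component 3 | x₁,x₂) ≈ 0.3635

0.3635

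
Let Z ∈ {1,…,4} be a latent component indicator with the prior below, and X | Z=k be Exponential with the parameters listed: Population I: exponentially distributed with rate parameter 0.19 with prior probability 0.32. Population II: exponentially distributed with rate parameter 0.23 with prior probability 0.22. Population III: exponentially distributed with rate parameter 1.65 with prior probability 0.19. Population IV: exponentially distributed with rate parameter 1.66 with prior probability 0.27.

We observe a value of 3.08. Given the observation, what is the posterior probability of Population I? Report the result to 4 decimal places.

Apply Bayes' rule: the posterior for each component is proportional to its prior times its likelihood at x.
Component likelihoods at x = 3.08:
  f_I = 0.105829
  f_II = 0.113259
  f_III = 0.0102423
  f_IV = 0.00999188
Weight by the priors:
  w_I·f_I = 0.32 × 0.105829 = 0.0338653
  w_II·f_II = 0.22 × 0.113259 = 0.024917
  w_III·f_III = 0.19 × 0.0102423 = 0.00194605
  w_IV·f_IV = 0.27 × 0.00999188 = 0.00269781
Sum: 0.0338653 + 0.024917 + 0.00194605 + 0.00269781 = 0.0634261
P(Population I | data) ≈ 0.5339

0.5339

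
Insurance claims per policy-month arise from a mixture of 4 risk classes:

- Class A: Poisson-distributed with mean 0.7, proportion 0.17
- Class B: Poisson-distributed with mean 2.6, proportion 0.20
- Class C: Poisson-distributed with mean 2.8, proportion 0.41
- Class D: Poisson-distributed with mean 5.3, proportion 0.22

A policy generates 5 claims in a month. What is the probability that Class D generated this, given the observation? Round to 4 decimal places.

Apply Bayes' rule: the posterior for each component is proportional to its prior times its likelihood at x.
Poisson probabilities:
  p_A = 0.000695509
  p_B = 0.0735394
  p_C = 0.0872136
  p_D = 0.173955
Unnormalised posteriors:
  π_A·p_A = 0.17 × 0.000695509 = 0.000118237
  π_B·p_B = 0.20 × 0.0735394 = 0.0147079
  π_C·p_C = 0.41 × 0.0872136 = 0.0357576
  π_D·p_D = 0.22 × 0.173955 = 0.0382701
Sum: 0.000118237 + 0.0147079 + 0.0357576 + 0.0382701 = 0.0888538
P(Class D | data) = 0.0382701 / 0.0888538 ≈ 0.4307

0.4307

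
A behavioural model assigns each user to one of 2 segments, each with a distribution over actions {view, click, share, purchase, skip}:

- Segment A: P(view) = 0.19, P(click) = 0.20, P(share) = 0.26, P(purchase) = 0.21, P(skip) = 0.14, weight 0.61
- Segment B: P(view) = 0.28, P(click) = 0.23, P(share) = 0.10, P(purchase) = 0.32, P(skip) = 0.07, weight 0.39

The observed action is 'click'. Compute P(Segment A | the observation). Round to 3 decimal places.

0.576

Apply Bayes' rule: the posterior for each component is proportional to its prior times its likelihood at x.
Component likelihoods at x = 'click':
  p_A = P(click | comp) = 0.20
  p_B = P(click | comp) = 0.23
Unnormalised posteriors:
  w_A·p_A = 0.61 × 0.2 = 0.122
  w_B·p_B = 0.39 × 0.23 = 0.0897
Evidence: 0.122 + 0.0897 = 0.2117
Responsibility of Segment A: 0.122 / 0.2117 ≈ 0.576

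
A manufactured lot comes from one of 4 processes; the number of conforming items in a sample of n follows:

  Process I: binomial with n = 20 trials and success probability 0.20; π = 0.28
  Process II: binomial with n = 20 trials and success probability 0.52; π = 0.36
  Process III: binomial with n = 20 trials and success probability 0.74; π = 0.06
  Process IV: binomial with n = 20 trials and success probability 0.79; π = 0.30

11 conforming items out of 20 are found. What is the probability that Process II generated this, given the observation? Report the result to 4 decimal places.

0.9232

By Bayes' theorem, P(k | x) = P(Z=k) f_k(x) / Σ_j P(Z=j) f_j(x).
Component likelihoods at x = 11 conforming items out of 20:
  f_I = C(20,11)·0.20^11·0.80^9 = 167960·2.048e-08·0.134218 = 0.000461685
  f_II = C(20,11)·0.52^11·0.48^9 = 167960·0.000751687·0.00135261 = 0.170771
  f_III = C(20,11)·0.74^11·0.26^9 = 167960·0.0364375·5.4295e-06 = 0.0332288
  f_IV = C(20,11)·0.79^11·0.21^9 = 167960·0.0747994·7.9428e-07 = 0.00997878
Unnormalised posteriors:
  P(Z=I)·f_I = 0.28 × 0.000461685 = 0.000129272
  P(Z=II)·f_II = 0.36 × 0.170771 = 0.0614775
  P(Z=III)·f_III = 0.06 × 0.0332288 = 0.00199373
  P(Z=IV)·f_IV = 0.30 × 0.00997878 = 0.00299363
Normaliser: 0.000129272 + 0.0614775 + 0.00199373 + 0.00299363 = 0.0665941
Responsibility of Process II: 0.0614775 / 0.0665941 ≈ 0.9232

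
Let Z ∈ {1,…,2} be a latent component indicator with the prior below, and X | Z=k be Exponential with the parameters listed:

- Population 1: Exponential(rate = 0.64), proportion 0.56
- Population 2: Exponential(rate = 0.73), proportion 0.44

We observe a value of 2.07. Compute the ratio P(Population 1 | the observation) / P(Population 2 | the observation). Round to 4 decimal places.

Posterior odds = (π_i f_i(x)) / (π_j f_j(x)); the normalising sum cancels.
Exponential densities:
  p_1 = 0.64·e^(−0.64·2.07) = 0.64·e^(−1.3248) = 0.170148
  p_2 = 0.73·e^(−0.73·2.07) = 0.73·e^(−1.5111) = 0.161087
Odds = (0.56/0.44) × (0.170148/0.161087) = 1.27273 × 1.05625 ≈ 1.3443

1.3443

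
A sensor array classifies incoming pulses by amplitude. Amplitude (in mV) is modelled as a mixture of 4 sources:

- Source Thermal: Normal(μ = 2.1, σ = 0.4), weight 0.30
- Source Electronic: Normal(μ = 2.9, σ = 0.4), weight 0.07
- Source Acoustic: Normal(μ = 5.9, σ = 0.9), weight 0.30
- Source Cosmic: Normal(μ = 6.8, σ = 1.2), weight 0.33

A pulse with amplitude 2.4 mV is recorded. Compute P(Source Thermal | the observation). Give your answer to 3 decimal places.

0.875

The responsibility of component k is π_k f_k(x) divided by Σ_j π_j f_j(x).
Component likelihoods at x = 2.4 mV:
  L_Thermal = 0.752844
  L_Electronic = 0.456623
  L_Acoustic = 0.000230489
  L_Cosmic = 0.000400226
Weight by the priors:
  π_Thermal·L_Thermal = 0.30 × 0.752844 = 0.225853
  π_Electronic·L_Electronic = 0.07 × 0.456623 = 0.0319636
  π_Acoustic·L_Acoustic = 0.30 × 0.000230489 = 6.91468e-05
  π_Cosmic·L_Cosmic = 0.33 × 0.000400226 = 0.000132074
Denominator: 0.225853 + 0.0319636 + 6.91468e-05 + 0.000132074 = 0.258018
So the posterior for Source Thermal is 0.225853 / 0.258018 ≈ 0.875.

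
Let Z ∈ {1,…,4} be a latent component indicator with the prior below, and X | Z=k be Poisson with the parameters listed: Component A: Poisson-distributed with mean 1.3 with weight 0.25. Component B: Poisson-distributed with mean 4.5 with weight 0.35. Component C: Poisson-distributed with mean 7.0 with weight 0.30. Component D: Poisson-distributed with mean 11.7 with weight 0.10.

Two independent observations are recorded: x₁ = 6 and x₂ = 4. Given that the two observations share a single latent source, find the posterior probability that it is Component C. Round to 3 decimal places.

0.323

By Bayes' theorem, P(k | x) = π_k f_k(x) / Σ_j π_j f_j(x).
Since both observations come from the same component, the likelihood for component k is f_k(x₁)·f_k(x₂).
  p_A = [e^(−1.3)·1.3^6/6! = 0.00182703] × [0.0324324] = 5.92549e-05
  p_B = [e^(−4.5)·4.5^6/6! = 0.12812] × [0.189808] = 0.0243182
  p_C = [e^(−7.0)·7.0^6/6! = 0.149003] × [0.0912262] = 0.013593
  p_D = [e^(−11.7)·11.7^6/6! = 0.0295486] × [0.0064757] = 0.000191348
Unnormalised posteriors:
  π_A·p_A = 0.25 × 5.92549e-05 = 1.48137e-05
  π_B·p_B = 0.35 × 0.0243182 = 0.00851136
  π_C·p_C = 0.30 × 0.013593 = 0.00407789
  π_D·p_D = 0.10 × 0.000191348 = 1.91348e-05
Normaliser: 1.48137e-05 + 0.00851136 + 0.00407789 + 1.91348e-05 = 0.0126232
P(Component C | x) = 0.00407789 / 0.0126232 ≈ 0.323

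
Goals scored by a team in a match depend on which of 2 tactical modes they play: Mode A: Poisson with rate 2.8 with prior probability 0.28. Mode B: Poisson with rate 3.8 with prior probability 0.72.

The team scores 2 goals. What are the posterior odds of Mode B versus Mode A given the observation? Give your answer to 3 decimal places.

Posterior odds = (π_i f_i(x)) / (π_j f_j(x)); the normalising sum cancels.
Poisson probabilities:
  L_A = 0.238375
  L_B = 0.161517
Odds = (0.72/0.28) × (0.161517/0.238375) = 2.57143 × 0.677574 ≈ 1.742

1.742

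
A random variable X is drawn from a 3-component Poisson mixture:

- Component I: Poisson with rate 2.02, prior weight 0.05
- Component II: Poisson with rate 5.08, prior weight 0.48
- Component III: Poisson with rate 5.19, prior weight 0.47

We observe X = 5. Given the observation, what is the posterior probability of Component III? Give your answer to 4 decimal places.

0.4886

The responsibility of component k is w_k f_k(x) divided by Σ_j w_j f_j(x).
Component likelihoods at x = 5:
  p_I = e^(−2.02)·2.02^5/5! = 0.0371793
  p_II = e^(−5.08)·5.08^5/5! = 0.175356
  p_III = e^(−5.19)·5.19^5/5! = 0.174851
Unnormalised posteriors:
  w_I·p_I = 0.05 × 0.0371793 = 0.00185896
  w_II·p_II = 0.48 × 0.175356 = 0.084171
  w_III·p_III = 0.47 × 0.174851 = 0.0821798
Marginal: 0.00185896 + 0.084171 + 0.0821798 = 0.16821
P(Component III | data) ≈ 0.4886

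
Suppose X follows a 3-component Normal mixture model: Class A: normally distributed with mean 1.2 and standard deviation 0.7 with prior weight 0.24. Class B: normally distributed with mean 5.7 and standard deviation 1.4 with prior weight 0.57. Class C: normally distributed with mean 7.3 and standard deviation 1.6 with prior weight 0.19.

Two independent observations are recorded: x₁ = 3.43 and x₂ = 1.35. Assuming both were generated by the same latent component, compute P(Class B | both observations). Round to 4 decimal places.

By Bayes' theorem, P(k | x) = w_k f_k(x) / Σ_j w_j f_j(x).
Since both observations come from the same component, the likelihood for component k is f_k(x₁)·f_k(x₂).
  L_A = [0.00356479] × [0.556982] = 0.00198552
  L_B = [0.0765412] × [0.00228228] = 0.000174689
  L_C = [0.0133783] × [0.00024765] = 3.31315e-06
Weight by the priors:
  w_A·L_A = 0.24 × 0.00198552 = 0.000476525
  w_B·L_B = 0.57 × 0.000174689 = 9.95725e-05
  w_C·L_C = 0.19 × 3.31315e-06 = 6.29499e-07
Evidence: 0.000476525 + 9.95725e-05 + 6.29499e-07 = 0.000576727
So the posterior for Class B is 9.95725e-05 / 0.000576727 ≈ 0.1727.

0.1727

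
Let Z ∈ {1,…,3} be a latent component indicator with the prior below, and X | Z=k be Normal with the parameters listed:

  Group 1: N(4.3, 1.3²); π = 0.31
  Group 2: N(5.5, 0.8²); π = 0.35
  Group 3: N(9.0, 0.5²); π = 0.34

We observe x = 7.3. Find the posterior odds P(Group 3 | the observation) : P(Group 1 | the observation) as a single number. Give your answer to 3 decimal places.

0.126

Only the two components matter; the odds are (π_i f_i(x)) / (π_j f_j(x)).
Evaluate each component's likelihood at the observed value:
  p_1 = (1/(1.3·√(2π)))·exp(−(7.3−4.3)²/(2·1.3²)) = 0.306879·exp(-2.66272) = 0.0214073
  p_2 = (1/(0.8·√(2π)))·exp(−(7.3−5.5)²/(2·0.8²)) = 0.498678·exp(-2.53125) = 0.0396746
  p_3 = (1/(0.5·√(2π)))·exp(−(7.3−9.0)²/(2·0.5²)) = 0.797885·exp(-5.78000) = 0.00246444
Posterior odds = (π_3·p_3) / (π_1·p_1) = (0.34·0.00246444) / (0.31·0.0214073) = 0.000837909 / 0.00663625 ≈ 0.126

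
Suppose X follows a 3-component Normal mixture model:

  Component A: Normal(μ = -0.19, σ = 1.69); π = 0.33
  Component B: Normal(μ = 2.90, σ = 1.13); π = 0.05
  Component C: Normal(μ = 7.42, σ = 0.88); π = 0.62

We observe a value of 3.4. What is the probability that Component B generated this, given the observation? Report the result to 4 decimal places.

0.6621

Apply Bayes' rule: the posterior for each component is proportional to its prior times its likelihood at x.
Evaluate each component's likelihood at the observed value:
  f_A = (1/(1.69·√(2π)))·exp(−(3.4−-0.19)²/(2·1.69²)) = 0.236061·exp(-2.25624) = 0.0247258
  f_B = (1/(1.13·√(2π)))·exp(−(3.4−2.90)²/(2·1.13²)) = 0.353046·exp(-0.09789) = 0.320123
  f_C = (1/(0.88·√(2π)))·exp(−(3.4−7.42)²/(2·0.88²)) = 0.453344·exp(-10.43414) = 1.33333e-05
Multiply by the mixture weights:
  P(Z=A)·f_A = 0.33 × 0.0247258 = 0.00815951
  P(Z=B)·f_B = 0.05 × 0.320123 = 0.0160062
  P(Z=C)·f_C = 0.62 × 1.33333e-05 = 8.26663e-06
Evidence: 0.00815951 + 0.0160062 + 8.26663e-06 = 0.0241739
So the posterior for Component B is 0.0160062 / 0.0241739 ≈ 0.6621.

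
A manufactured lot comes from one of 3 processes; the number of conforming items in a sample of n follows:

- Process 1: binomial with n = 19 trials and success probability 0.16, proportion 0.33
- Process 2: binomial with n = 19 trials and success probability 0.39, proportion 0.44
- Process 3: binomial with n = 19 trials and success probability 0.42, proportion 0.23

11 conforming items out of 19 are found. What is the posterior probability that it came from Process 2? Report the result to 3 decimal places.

The responsibility of component k is P(Z=k) f_k(x) divided by Σ_j P(Z=j) f_j(x).
Evaluate each component's likelihood at the observed value:
  L_1 = 3.29589e-05
  L_2 = 0.046001
  L_3 = 0.069436
Unnormalised posteriors:
  P(Z=1)·L_1 = 0.33 × 3.29589e-05 = 1.08764e-05
  P(Z=2)·L_2 = 0.44 × 0.046001 = 0.0202405
  P(Z=3)·L_3 = 0.23 × 0.069436 = 0.0159703
Denominator: 1.08764e-05 + 0.0202405 + 0.0159703 = 0.0362216
Responsibility of Process 2: 0.0202405 / 0.0362216 ≈ 0.559

0.559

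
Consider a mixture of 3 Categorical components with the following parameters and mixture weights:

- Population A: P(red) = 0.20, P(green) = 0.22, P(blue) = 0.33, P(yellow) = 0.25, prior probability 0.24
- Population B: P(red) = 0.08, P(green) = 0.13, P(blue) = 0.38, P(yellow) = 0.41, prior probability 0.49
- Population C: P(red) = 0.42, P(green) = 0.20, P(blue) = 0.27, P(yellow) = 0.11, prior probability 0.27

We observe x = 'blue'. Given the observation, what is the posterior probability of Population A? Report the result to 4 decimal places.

By Bayes' theorem, P(k | x) = P(Z=k) f_k(x) / Σ_j P(Z=j) f_j(x).
Evaluate each component's likelihood at the observed value:
  L_A = P(blue | comp) = 0.33
  L_B = P(blue | comp) = 0.38
  L_C = P(blue | comp) = 0.27
Weight by the priors:
  P(Z=A)·L_A = 0.24 × 0.33 = 0.0792
  P(Z=B)·L_B = 0.49 × 0.38 = 0.1862
  P(Z=C)·L_C = 0.27 × 0.27 = 0.0729
Evidence: 0.0792 + 0.1862 + 0.0729 = 0.3383
So the posterior for Population A is 0.0792 / 0.3383 ≈ 0.2341.

0.2341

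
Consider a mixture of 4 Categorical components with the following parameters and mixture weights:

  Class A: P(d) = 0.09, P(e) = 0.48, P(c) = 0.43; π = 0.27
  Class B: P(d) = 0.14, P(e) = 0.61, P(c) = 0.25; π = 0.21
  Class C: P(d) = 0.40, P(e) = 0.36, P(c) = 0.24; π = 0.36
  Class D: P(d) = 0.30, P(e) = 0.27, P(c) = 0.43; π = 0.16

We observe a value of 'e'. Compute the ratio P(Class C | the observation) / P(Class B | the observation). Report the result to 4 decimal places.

Posterior odds = (π_i f_i(x)) / (π_j f_j(x)); the normalising sum cancels.
Evaluate each component's likelihood at the observed value:
  p_A = P(e | comp) = 0.48
  p_B = P(e | comp) = 0.61
  p_C = P(e | comp) = 0.36
  p_D = P(e | comp) = 0.27
0.1296 / 0.1281 ≈ 1.0117

1.0117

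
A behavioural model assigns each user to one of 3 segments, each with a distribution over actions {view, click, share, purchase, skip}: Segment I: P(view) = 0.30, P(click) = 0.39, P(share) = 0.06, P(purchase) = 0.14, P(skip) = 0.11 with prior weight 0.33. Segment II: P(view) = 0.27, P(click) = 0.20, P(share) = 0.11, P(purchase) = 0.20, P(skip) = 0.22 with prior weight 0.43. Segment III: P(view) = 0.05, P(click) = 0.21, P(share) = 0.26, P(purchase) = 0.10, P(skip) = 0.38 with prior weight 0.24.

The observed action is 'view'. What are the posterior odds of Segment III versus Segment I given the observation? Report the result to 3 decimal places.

0.121

Posterior odds = (w_i f_i(x)) / (w_j f_j(x)); the normalising sum cancels.
Categorical probabilities:
  L_I = P(view | comp) = 0.30
  L_II = P(view | comp) = 0.27
  L_III = P(view | comp) = 0.05
0.012 / 0.099 ≈ 0.121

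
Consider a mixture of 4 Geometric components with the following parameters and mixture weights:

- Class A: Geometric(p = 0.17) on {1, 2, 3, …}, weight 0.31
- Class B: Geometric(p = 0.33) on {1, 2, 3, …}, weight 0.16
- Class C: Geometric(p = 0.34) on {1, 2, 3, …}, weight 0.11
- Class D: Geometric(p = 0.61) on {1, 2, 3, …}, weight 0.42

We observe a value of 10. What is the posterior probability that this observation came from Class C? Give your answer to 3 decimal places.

The responsibility of component k is w_k f_k(x) divided by Σ_j w_j f_j(x).
Evaluate each component's likelihood at the observed value:
  L_A = 0.0317798
  L_B = 0.00897816
  L_C = 0.00807931
  L_D = 0.000127324
Multiply by the mixture weights:
  w_A·L_A = 0.31 × 0.0317798 = 0.00985175
  w_B·L_B = 0.16 × 0.00897816 = 0.00143651
  w_C·L_C = 0.11 × 0.00807931 = 0.000888724
  w_D·L_D = 0.42 × 0.000127324 = 5.34762e-05
Evidence: 0.00985175 + 0.00143651 + 0.000888724 + 5.34762e-05 = 0.0122305
So the posterior for Class C is 0.000888724 / 0.0122305 ≈ 0.073.

0.073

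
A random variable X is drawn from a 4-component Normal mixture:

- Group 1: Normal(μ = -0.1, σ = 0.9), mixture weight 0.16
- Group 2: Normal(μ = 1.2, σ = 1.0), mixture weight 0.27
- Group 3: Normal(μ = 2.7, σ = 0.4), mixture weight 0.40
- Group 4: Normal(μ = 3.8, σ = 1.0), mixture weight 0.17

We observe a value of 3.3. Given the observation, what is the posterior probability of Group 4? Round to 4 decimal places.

0.2973

The responsibility of component k is π_k f_k(x) divided by Σ_j π_j f_j(x).
Normal densities:
  L_1 = (1/(0.9·√(2π)))·exp(−(3.3−-0.1)²/(2·0.9²)) = 0.443269·exp(-7.13580) = 0.000352881
  L_2 = (1/(1.0·√(2π)))·exp(−(3.3−1.2)²/(2·1.0²)) = 0.398942·exp(-2.20500) = 0.0439836
  L_3 = (1/(0.4·√(2π)))·exp(−(3.3−2.7)²/(2·0.4²)) = 0.997356·exp(-1.12500) = 0.323794
  L_4 = (1/(1.0·√(2π)))·exp(−(3.3−3.8)²/(2·1.0²)) = 0.398942·exp(-0.12500) = 0.352065
Unnormalised posteriors:
  π_1·L_1 = 0.16 × 0.000352881 = 5.64609e-05
  π_2·L_2 = 0.27 × 0.0439836 = 0.0118756
  π_3·L_3 = 0.40 × 0.323794 = 0.129518
  π_4·L_4 = 0.17 × 0.352065 = 0.0598511
Denominator: 5.64609e-05 + 0.0118756 + 0.129518 + 0.0598511 = 0.201301
Responsibility of Group 4: 0.0598511 / 0.201301 ≈ 0.2973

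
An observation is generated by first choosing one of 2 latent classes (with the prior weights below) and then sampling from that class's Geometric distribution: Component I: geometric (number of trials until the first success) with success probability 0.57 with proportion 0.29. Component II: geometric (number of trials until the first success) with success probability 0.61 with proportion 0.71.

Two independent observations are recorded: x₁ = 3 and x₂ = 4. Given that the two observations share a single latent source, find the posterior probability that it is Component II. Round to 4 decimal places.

Posterior ∝ prior × likelihood, so P(k | x) ∝ π_k f_k(x); normalise over all components.
Since both observations come from the same component, the likelihood for component k is f_k(x₁)·f_k(x₂).
  f_I = [0.105393] × [0.045319] = 0.0047763
  f_II = [0.092781] × [0.0361846] = 0.00335724
Prior × likelihood for each component:
  π_I·f_I = 0.29 × 0.0047763 = 0.00138513
  π_II·f_II = 0.71 × 0.00335724 = 0.00238364
Denominator: 0.00138513 + 0.00238364 = 0.00376877
P(Component II | x₁,x₂) ≈ 0.6325

0.6325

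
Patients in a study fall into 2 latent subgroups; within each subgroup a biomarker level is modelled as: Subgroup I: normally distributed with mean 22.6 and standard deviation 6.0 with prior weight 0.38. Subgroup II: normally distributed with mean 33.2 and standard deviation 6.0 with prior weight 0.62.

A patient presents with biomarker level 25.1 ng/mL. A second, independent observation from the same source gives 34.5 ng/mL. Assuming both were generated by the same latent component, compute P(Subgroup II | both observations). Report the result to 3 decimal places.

0.833

The responsibility of component k is π_k f_k(x) divided by Σ_j π_j f_j(x).
Since both observations come from the same component, the likelihood for component k is f_k(x₁)·f_k(x₂).
  f_I = [(1/(6.0·√(2π)))·exp(−(25.1−22.6)²/(2·6.0²)) = 0.066490·exp(-0.08681) = 0.0609621] × [0.00930221] = 0.000567082
  f_II = [(1/(6.0·√(2π)))·exp(−(25.1−33.2)²/(2·6.0²)) = 0.066490·exp(-0.91125) = 0.0267306] × [0.0649479] = 0.00173609
Weight by the priors:
  π_I·f_I = 0.38 × 0.000567082 = 0.000215491
  π_II·f_II = 0.62 × 0.00173609 = 0.00107638
Sum: 0.000215491 + 0.00107638 = 0.00129187
Responsibility of Subgroup II: 0.00107638 / 0.00129187 ≈ 0.833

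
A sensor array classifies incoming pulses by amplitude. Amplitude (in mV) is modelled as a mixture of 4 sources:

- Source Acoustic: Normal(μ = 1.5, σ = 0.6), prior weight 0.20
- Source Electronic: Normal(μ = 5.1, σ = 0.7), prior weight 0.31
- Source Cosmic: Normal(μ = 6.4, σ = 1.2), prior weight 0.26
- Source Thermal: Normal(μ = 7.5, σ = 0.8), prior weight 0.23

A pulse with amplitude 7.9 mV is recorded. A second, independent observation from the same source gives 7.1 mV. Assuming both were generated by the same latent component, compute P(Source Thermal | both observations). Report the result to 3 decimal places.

0.801

P(component k | x) = π_k·f_k(x) / marginal(x), where marginal(x) = Σ_j π_j·f_j(x).
Since both observations come from the same component, the likelihood for component k is f_k(x₁)·f_k(x₂).
  p_Acoustic = [1.30686e-25] × [8.06903e-20] = 1.05451e-44
  p_Electronic = [0.000191186] × [0.00962014] = 1.83924e-06
  p_Cosmic = [0.152208] × [0.280439] = 0.0426849
  p_Thermal = [0.440082] × [0.440082] = 0.193672
Prior × likelihood for each component:
  π_Acoustic·p_Acoustic = 0.20 × 1.05451e-44 = 2.10901e-45
  π_Electronic·p_Electronic = 0.31 × 1.83924e-06 = 5.70163e-07
  π_Cosmic·p_Cosmic = 0.26 × 0.0426849 = 0.0110981
  π_Thermal·p_Thermal = 0.23 × 0.193672 = 0.0445445
Denominator: 2.10901e-45 + 5.70163e-07 + 0.0110981 + 0.0445445 = 0.0556432
P(Source Thermal | x₁,x₂) ≈ 0.801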